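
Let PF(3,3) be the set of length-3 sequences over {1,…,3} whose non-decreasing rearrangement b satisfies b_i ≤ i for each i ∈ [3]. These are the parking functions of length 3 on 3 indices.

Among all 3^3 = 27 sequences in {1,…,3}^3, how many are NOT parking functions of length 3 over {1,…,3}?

11

#PF = (4−3)·4^(3−1) = 1×16 = 16
Check (1,3,3) → sorted (1,3,3): b_2=3>2, not a PF.
So 27 − 16 = 11 fail.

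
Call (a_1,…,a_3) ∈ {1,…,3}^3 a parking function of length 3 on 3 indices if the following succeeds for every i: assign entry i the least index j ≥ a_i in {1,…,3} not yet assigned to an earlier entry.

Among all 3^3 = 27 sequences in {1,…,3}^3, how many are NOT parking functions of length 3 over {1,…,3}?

Count = (3+1−3)·(3+1)^{3−1} = 1×16 = 16 (Pollak)
E.g. (3,2,3) → sorted (2,3,3): b_1=2>1, not a PF.
So 27 − 16 = 11 fail.

11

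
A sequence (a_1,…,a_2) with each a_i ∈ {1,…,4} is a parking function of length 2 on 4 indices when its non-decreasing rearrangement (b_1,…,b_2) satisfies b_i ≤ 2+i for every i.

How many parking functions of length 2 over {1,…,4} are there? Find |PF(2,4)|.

15

|PF(2,4)| = (4+1−2)·(4+1)^{2−1} = 3·5 = 15 [KW]
One tuple (4,2) → sorted (2,4): b_i ≤ 2+i ∀i, a PF.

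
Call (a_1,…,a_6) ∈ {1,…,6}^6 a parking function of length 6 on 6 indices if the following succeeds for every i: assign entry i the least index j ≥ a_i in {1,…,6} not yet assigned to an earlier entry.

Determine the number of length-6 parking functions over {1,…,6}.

Count = (6−6+1)·(6+1)^(6−1) = 1·16807 = 16807 (Pollak)
Check (1,2,5,1,1,3) → sorted (1,1,1,2,3,5): b_i ≤ i ∀i, a PF.

16807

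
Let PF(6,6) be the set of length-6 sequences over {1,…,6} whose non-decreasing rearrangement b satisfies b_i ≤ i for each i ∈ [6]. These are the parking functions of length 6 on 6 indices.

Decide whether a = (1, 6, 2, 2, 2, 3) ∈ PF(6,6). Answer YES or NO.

Order a: b = (1, 2, 2, 2, 3, 6).
  b_1=1 ≤ 1
  b_2=2 ≤ 2
  b_3=2 ≤ 3
  b_4=2 ≤ 4
  b_5=3 ≤ 5
  b_6=6 ≤ 6
All bounds hold ⇒ YES

YES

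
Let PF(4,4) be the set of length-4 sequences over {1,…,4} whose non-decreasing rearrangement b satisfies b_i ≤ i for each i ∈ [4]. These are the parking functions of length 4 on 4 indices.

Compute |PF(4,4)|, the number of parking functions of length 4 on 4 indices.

125

#PF = (5−4)·5^(4−1) = 1×125 = 125 (Konheim–Weiss)
Check (1,3,4,1) → sorted (1,1,3,4): b_i ≤ i ∀i, a PF.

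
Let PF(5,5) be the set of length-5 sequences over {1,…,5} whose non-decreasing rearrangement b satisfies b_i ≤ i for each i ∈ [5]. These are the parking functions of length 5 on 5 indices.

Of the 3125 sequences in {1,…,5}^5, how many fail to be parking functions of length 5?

Count = (5−5+1)·(5+1)^(5−1) = 1·1296 = 1296 (Konheim–Weiss)
Check (3,5,5,5,5) → sorted (3,5,5,5,5): b_1=3>1, not a PF.
Total 3125; non-PF = 3125−1296 = 1829

1829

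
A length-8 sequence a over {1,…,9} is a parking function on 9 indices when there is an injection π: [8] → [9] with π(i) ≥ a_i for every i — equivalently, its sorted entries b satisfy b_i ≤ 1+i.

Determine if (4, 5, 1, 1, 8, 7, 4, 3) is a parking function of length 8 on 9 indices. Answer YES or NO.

YES

Sorted: b = (1, 1, 3, 4, 4, 5, 7, 8).
  b_1=1 ≤ 2
  b_2=1 ≤ 3
  b_3=3 ≤ 4
  b_4=4 ≤ 5
  b_5=4 ≤ 6
  b_6=5 ≤ 7
  b_7=7 ≤ 8
  b_8=8 ≤ 9
All bounds hold ⇒ YES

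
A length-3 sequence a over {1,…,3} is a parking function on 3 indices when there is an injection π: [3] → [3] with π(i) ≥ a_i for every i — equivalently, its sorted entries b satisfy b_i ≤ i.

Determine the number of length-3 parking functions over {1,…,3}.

16

#PF = 1·4^2 = 1×16 = 16
E.g. (2,1,3) → sorted (1,2,3): b_i ≤ i ∀i, a PF.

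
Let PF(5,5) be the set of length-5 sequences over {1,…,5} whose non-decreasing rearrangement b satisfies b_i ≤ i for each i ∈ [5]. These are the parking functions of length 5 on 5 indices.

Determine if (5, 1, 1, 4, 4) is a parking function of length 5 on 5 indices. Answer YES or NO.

Rearranged: b = (1, 1, 4, 4, 5).
  b_1=1 ≤ 1
  b_2=1 ≤ 2
  b_3=4 > 3
  fails at i=3 ⇒ NO

NO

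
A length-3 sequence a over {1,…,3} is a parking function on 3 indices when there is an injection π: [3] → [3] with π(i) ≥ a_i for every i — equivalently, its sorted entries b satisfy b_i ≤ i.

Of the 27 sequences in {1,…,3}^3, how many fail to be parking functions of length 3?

#PF = (3−3+1)·(3+1)^(3−1) = 1 · 16 = 16
E.g. (2,3,2) → sorted (2,2,3): b_1=2>1, not a PF.
Total 27; non-PF = 27−16 = 11

11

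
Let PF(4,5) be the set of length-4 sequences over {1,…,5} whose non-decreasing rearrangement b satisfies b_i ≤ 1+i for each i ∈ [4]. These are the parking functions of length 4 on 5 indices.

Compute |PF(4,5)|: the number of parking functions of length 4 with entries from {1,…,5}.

432

|PF| = (5−4+1)·(5+1)^(4−1) = 2×216 = 432
Example (3,2,5,2) → sorted (2,2,3,5): b_i ≤ 1+i ∀i, a PF.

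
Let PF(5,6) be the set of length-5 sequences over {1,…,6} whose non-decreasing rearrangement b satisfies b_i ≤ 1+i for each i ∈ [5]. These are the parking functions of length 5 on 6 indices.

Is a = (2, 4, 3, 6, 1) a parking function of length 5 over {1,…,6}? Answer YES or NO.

YES

Rearranged: b = (1, 2, 3, 4, 6).
  b_1=1 ≤ 2
  b_2=2 ≤ 3
  b_3=3 ≤ 4
  b_4=4 ≤ 5
  b_5=6 ≤ 6
All bounds hold ⇒ YES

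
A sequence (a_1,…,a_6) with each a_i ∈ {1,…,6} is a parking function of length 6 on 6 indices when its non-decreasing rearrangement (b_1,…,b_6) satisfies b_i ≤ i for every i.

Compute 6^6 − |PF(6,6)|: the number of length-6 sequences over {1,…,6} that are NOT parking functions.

29849

|PF(6,6)| = (6+1−6)·(6+1)^{6−1} = 1×16807 = 16807 (Pollak)
Check (5,2,1,5,6,5) → sorted (1,2,5,5,5,6): b_3=5>3, not a PF.
6^6 − 16807 = 46656 − 16807 = 29849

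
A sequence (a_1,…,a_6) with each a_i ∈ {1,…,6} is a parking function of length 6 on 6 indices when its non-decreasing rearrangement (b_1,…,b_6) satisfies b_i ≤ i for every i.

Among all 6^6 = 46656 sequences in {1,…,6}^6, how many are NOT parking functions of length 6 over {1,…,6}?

29849

|PF| = (6+1−6)·(6+1)^{6−1} = 1·16807 = 16807 (Pollak)
Check (1,6,6,6,4,1) → sorted (1,1,4,6,6,6): b_3=4>3, not a PF.
So 46656 − 16807 = 29849 fail.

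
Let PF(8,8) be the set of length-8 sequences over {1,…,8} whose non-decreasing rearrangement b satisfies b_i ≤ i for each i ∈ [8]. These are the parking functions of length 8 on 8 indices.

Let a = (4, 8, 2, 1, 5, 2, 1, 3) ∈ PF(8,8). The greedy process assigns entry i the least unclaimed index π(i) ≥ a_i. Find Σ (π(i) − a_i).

10

Σπ = 8·9/2 = 36 (π permutes [8]); Σa = 4+8+2+1+5+2+1+3 = 26; disp = 36−26 = 10.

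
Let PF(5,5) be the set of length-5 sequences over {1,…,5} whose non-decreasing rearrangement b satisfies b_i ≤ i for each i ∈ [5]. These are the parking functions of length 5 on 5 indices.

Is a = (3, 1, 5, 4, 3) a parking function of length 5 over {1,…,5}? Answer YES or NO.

NO

Sorted: b = (1, 3, 3, 4, 5).
  b_1=1 ≤ 1
  b_2=3 > 2
  fails at i=2 ⇒ NO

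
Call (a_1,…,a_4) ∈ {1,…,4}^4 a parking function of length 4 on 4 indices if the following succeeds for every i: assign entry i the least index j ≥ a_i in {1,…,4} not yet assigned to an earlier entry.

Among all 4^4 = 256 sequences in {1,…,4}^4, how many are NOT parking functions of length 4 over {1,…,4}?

131

Count = 1·5^3 = 1×125 = 125 [KW]
One tuple (4,2,4,2) → sorted (2,2,4,4): b_1=2>1, not a PF.
4^4 − 125 = 256 − 125 = 131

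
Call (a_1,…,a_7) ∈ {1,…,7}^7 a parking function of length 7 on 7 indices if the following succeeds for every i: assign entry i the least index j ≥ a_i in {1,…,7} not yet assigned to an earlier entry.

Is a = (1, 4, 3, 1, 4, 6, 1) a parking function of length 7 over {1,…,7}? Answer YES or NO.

YES

Rearranged: b = (1, 1, 1, 3, 4, 4, 6).
  b_1=1 ≤ 1
  b_2=1 ≤ 2
  b_3=1 ≤ 3
  b_4=3 ≤ 4
  b_5=4 ≤ 5
  b_6=4 ≤ 6
  b_7=6 ≤ 7
All bounds hold ⇒ YES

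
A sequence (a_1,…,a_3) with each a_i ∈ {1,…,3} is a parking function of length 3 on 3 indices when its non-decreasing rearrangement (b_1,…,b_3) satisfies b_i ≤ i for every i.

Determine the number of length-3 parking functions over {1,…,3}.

16

#PF = 1·4^2 = 1×16 = 16 (Pollak)
E.g. (2,2,1) → sorted (1,2,2): b_i ≤ i ∀i, a PF.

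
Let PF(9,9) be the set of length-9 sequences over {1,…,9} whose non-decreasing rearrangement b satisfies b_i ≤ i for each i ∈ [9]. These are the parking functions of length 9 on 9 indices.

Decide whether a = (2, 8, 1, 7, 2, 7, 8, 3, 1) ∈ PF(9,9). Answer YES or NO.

NO

Order a: b = (1, 1, 2, 2, 3, 7, 7, 8, 8).
  b_1=1 ≤ 1
  b_2=1 ≤ 2
  b_3=2 ≤ 3
  b_4=2 ≤ 4
  b_5=3 ≤ 5
  b_6=7 > 6
  fails at i=6 ⇒ NO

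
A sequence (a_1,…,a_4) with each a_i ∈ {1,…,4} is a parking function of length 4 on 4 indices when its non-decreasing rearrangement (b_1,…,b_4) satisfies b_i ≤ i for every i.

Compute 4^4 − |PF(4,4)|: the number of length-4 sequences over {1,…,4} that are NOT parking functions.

131

|PF| = (4+1−4)·(4+1)^{4−1} = 1·125 = 125 [KW]
E.g. (4,1,4,2) → sorted (1,2,4,4): b_3=4>3, not a PF.
4^4 − 125 = 256 − 125 = 131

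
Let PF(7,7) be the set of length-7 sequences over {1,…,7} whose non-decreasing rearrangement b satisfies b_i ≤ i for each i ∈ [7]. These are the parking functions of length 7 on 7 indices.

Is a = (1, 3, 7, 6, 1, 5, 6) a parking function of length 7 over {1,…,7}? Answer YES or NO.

NO

Order a: b = (1, 1, 3, 5, 6, 6, 7).
  b_1=1 ≤ 1
  b_2=1 ≤ 2
  b_3=3 ≤ 3
  b_4=5 > 4
  fails at i=4 ⇒ NO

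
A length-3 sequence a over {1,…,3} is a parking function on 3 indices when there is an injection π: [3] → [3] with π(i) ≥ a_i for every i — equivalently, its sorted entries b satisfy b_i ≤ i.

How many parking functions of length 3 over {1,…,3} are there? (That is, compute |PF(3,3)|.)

16

Count = (3+1−3)·(3+1)^{3−1} = 1·16 = 16 (Pollak)
Example (2,1,2) → sorted (1,2,2): b_i ≤ i ∀i, a PF.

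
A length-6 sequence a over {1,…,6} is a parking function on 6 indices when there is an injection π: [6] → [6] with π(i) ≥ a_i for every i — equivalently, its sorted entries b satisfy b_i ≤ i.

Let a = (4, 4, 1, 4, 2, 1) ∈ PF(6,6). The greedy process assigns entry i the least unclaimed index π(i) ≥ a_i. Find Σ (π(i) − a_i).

5

Σπ = 6·7/2 = 21 (π permutes [6]); Σa = 4+4+1+4+2+1 = 16; disp = 21−16 = 5.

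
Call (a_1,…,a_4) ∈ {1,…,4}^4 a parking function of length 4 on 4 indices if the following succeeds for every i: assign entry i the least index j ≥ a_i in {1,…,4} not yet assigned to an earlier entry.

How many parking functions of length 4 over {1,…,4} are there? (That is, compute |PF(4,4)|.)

125

Count = (5−4)·5^(4−1) = 1×125 = 125 [KW]
Example (2,3,1,3) → sorted (1,2,3,3): b_i ≤ i ∀i, a PF.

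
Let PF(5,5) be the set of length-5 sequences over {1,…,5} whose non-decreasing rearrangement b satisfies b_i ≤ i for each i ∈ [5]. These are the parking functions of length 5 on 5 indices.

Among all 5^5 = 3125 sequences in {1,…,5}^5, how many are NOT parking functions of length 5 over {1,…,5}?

#PF = (6−5)·6^(5−1) = 1 · 1296 = 1296 (Konheim–Weiss)
Check (5,5,5,4,5) → sorted (4,5,5,5,5): b_1=4>1, not a PF.
Total 3125; non-PF = 3125−1296 = 1829

1829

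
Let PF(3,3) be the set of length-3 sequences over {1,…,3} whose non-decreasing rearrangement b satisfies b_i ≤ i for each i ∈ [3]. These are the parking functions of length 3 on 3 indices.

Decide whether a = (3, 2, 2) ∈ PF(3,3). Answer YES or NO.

Rearranged: b = (2, 2, 3).
  b_1=2 > 1
  fails at i=1 ⇒ NO

NO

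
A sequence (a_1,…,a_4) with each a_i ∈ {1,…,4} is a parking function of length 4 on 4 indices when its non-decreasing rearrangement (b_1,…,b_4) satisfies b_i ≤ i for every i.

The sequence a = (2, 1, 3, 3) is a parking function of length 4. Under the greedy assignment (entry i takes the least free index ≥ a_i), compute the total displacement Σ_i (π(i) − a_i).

Σπ(i) = 1+…+4 = 10; Σa = 2+1+3+3 = 9; disp = 10−9 = 1.

1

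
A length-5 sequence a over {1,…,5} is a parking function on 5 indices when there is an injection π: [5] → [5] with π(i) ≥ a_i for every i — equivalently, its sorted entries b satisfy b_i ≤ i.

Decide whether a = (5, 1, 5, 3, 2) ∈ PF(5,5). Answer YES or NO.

NO

Sorted: b = (1, 2, 3, 5, 5).
  b_1=1 ≤ 1
  b_2=2 ≤ 2
  b_3=3 ≤ 3
  b_4=5 > 4
  fails at i=4 ⇒ NO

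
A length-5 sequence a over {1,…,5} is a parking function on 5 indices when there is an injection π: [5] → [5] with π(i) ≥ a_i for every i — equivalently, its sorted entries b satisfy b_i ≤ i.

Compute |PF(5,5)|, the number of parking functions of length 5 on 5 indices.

1296

|PF(5,5)| = (5+1−5)·(5+1)^{5−1} = 1×1296 = 1296 [KW]
Check (5,2,4,1,2) → sorted (1,2,2,4,5): b_i ≤ i ∀i, a PF.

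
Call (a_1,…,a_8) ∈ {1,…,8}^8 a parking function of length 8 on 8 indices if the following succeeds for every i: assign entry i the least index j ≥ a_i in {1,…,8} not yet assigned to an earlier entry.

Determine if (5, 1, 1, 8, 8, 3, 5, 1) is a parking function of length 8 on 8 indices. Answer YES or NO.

NO

Order a: b = (1, 1, 1, 3, 5, 5, 8, 8).
  b_1=1 ≤ 1
  b_2=1 ≤ 2
  b_3=1 ≤ 3
  b_4=3 ≤ 4
  b_5=5 ≤ 5
  b_6=5 ≤ 6
  b_7=8 > 7
  fails at i=7 ⇒ NO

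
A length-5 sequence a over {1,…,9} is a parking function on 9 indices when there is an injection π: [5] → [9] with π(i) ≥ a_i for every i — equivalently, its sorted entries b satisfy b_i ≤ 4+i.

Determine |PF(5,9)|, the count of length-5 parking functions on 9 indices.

50000

Count = (9+1−5)·(9+1)^{5−1} = 5×10000 = 50000 (Konheim–Weiss)
E.g. (2,6,3,2,6) → sorted (2,2,3,6,6): b_i ≤ 4+i ∀i, a PF.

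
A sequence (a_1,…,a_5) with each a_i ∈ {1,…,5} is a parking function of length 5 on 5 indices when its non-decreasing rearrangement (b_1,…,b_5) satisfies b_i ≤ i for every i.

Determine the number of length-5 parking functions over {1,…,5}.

|PF| = (6−5)·6^(5−1) = 1 · 1296 = 1296 (Pollak)
Example (2,3,1,1,3) → sorted (1,1,2,3,3): b_i ≤ i ∀i, a PF.

1296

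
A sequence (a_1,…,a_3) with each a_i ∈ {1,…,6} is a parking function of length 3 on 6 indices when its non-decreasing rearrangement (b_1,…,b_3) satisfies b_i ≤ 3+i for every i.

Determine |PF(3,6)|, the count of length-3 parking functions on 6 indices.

196

|PF(3,6)| = 4·7^2 = 4 · 49 = 196
Example (3,1,6) → sorted (1,3,6): b_i ≤ 3+i ∀i, a PF.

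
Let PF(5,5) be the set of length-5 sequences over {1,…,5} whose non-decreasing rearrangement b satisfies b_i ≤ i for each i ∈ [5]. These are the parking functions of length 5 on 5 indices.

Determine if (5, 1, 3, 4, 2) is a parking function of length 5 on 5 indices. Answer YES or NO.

YES

Sorted: b = (1, 2, 3, 4, 5).
  b_1=1 ≤ 1
  b_2=2 ≤ 2
  b_3=3 ≤ 3
  b_4=4 ≤ 4
  b_5=5 ≤ 5
All bounds hold ⇒ YES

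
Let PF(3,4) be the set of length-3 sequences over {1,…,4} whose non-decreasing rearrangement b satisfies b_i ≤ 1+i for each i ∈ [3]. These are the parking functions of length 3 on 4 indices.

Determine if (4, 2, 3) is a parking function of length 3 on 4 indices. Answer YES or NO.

Order a: b = (2, 3, 4).
  b_1=2 ≤ 2
  b_2=3 ≤ 3
  b_3=4 ≤ 4
All bounds hold ⇒ YES

YES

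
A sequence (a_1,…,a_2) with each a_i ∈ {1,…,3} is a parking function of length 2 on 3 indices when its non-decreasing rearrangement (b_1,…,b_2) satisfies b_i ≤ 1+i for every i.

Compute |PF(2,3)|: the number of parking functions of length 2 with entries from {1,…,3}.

Count = (3+1−2)·(3+1)^{2−1} = 2·4 = 8 (Konheim–Weiss)
One tuple (1,2) → sorted (1,2): b_i ≤ 1+i ∀i, a PF.

8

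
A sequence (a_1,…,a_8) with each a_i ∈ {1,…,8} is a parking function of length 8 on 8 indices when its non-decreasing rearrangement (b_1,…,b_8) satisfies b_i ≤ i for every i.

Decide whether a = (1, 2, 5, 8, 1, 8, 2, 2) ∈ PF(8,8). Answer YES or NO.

NO

Order a: b = (1, 1, 2, 2, 2, 5, 8, 8).
  b_1=1 ≤ 1
  b_2=1 ≤ 2
  b_3=2 ≤ 3
  b_4=2 ≤ 4
  b_5=2 ≤ 5
  b_6=5 ≤ 6
  b_7=8 > 7
  fails at i=7 ⇒ NO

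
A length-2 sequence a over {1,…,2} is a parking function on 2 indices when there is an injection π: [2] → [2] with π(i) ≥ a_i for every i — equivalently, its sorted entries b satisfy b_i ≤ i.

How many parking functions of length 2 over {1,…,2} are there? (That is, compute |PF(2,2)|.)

#PF = (2+1−2)·(2+1)^{2−1} = 1·3 = 3 (Konheim–Weiss)
One tuple (1,2) → sorted (1,2): b_i ≤ i ∀i, a PF.

3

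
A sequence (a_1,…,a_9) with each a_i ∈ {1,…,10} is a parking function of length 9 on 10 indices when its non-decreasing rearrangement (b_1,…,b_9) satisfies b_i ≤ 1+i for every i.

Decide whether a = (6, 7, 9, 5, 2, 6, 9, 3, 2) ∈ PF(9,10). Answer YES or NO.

Order a: b = (2, 2, 3, 5, 6, 6, 7, 9, 9).
  b_1=2 ≤ 2
  b_2=2 ≤ 3
  b_3=3 ≤ 4
  b_4=5 ≤ 5
  b_5=6 ≤ 6
  b_6=6 ≤ 7
  b_7=7 ≤ 8
  b_8=9 ≤ 9
  b_9=9 ≤ 10
All bounds hold ⇒ YES

YES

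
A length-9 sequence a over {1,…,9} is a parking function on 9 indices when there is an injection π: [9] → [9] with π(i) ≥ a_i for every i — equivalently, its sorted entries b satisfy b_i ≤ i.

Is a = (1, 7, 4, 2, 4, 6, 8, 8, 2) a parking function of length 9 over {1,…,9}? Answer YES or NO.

Rearranged: b = (1, 2, 2, 4, 4, 6, 7, 8, 8).
  b_1=1 ≤ 1
  b_2=2 ≤ 2
  b_3=2 ≤ 3
  b_4=4 ≤ 4
  b_5=4 ≤ 5
  b_6=6 ≤ 6
  b_7=7 ≤ 7
  b_8=8 ≤ 8
  b_9=8 ≤ 9
All bounds hold ⇒ YES

YES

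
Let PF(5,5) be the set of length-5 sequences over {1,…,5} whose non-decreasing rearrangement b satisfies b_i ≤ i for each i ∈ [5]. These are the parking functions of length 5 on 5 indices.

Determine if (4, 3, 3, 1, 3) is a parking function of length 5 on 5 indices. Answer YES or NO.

NO

Rearranged: b = (1, 3, 3, 3, 4).
  b_1=1 ≤ 1
  b_2=3 > 2
  fails at i=2 ⇒ NO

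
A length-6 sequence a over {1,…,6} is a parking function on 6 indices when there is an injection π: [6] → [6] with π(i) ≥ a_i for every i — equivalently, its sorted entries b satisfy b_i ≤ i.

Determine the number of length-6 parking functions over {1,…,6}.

Count = (6−6+1)·(6+1)^(6−1) = 1·16807 = 16807 [KW]
Example (2,3,6,1,1,5) → sorted (1,1,2,3,5,6): b_i ≤ i ∀i, a PF.

16807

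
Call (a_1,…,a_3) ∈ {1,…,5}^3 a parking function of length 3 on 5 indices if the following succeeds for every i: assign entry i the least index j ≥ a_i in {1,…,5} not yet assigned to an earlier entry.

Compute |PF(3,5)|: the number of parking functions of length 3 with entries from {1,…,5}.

108

Count = (6−3)·6^(3−1) = 3×36 = 108 [KW]
Example (3,4,2) → sorted (2,3,4): b_i ≤ 2+i ∀i, a PF.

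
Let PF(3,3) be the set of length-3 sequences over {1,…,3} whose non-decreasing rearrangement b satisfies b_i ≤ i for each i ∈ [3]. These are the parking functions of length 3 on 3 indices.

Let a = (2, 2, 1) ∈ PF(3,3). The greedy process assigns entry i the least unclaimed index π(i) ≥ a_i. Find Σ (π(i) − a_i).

1

Σπ = 6 ({1..3} each once); Σa = 2+2+1 = 5; disp = 6−5 = 1.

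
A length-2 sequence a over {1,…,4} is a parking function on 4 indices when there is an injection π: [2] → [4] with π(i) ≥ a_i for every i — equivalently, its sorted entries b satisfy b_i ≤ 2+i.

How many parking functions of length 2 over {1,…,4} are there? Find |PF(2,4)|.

15

Count = (4+1−2)·(4+1)^{2−1} = 3·5 = 15 [KW]
E.g. (3,1) → sorted (1,3): b_i ≤ 2+i ∀i, a PF.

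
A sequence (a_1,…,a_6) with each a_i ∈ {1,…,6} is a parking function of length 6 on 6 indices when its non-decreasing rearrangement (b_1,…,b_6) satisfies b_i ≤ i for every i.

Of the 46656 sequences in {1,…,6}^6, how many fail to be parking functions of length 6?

29849

|PF| = 1·7^5 = 1 · 16807 = 16807
One tuple (2,1,6,6,5,4) → sorted (1,2,4,5,6,6): b_3=4>3, not a PF.
Total 46656; non-PF = 46656−16807 = 29849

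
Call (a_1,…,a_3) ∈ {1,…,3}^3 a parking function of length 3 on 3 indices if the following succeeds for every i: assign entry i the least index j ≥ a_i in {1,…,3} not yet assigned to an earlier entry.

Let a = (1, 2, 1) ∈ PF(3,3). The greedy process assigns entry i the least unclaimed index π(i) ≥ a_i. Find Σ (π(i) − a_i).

2

Σπ = 6 ({1..3} each once); Σa = 1+2+1 = 4; disp = 6−4 = 2.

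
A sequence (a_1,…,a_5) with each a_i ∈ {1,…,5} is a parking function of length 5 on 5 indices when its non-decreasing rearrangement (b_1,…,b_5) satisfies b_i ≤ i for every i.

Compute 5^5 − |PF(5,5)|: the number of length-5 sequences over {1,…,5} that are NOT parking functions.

|PF(5,5)| = (6−5)·6^(5−1) = 1×1296 = 1296
Check (2,5,4,5,4) → sorted (2,4,4,5,5): b_1=2>1, not a PF.
So 3125 − 1296 = 1829 fail.

1829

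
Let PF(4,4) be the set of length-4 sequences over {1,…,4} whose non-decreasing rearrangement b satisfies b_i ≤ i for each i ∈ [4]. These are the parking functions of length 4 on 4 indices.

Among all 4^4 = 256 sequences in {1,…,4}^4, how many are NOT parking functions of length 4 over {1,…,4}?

131

Count = 1·5^3 = 1·125 = 125 (Pollak)
Example (4,4,4,4) → sorted (4,4,4,4): b_1=4>1, not a PF.
Total 256; non-PF = 256−125 = 131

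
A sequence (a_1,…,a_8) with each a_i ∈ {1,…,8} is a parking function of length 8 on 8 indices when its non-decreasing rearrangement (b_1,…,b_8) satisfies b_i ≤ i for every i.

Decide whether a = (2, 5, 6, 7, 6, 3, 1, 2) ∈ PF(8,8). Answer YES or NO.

YES

Rearranged: b = (1, 2, 2, 3, 5, 6, 6, 7).
  b_1=1 ≤ 1
  b_2=2 ≤ 2
  b_3=2 ≤ 3
  b_4=3 ≤ 4
  b_5=5 ≤ 5
  b_6=6 ≤ 6
  b_7=6 ≤ 7
  b_8=7 ≤ 8
All bounds hold ⇒ YES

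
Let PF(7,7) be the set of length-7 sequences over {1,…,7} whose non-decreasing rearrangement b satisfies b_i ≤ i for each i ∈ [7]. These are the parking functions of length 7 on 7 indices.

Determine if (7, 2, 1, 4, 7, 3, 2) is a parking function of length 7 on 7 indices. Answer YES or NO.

NO

Order a: b = (1, 2, 2, 3, 4, 7, 7).
  b_1=1 ≤ 1
  b_2=2 ≤ 2
  b_3=2 ≤ 3
  b_4=3 ≤ 4
  b_5=4 ≤ 5
  b_6=7 > 6
  fails at i=6 ⇒ NO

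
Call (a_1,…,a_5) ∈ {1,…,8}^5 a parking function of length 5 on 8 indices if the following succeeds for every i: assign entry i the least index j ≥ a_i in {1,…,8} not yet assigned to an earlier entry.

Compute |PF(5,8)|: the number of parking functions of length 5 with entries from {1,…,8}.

#PF = 4·9^4 = 4 · 6561 = 26244 (Pollak)
E.g. (7,4,2,7,5) → sorted (2,4,5,7,7): b_i ≤ 3+i ∀i, a PF.

26244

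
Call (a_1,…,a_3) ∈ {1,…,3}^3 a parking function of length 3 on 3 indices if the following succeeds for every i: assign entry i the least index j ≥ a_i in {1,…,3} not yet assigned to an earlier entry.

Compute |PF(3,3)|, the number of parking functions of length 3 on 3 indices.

16

#PF = (3+1−3)·(3+1)^{3−1} = 1 · 16 = 16 [KW]
E.g. (1,3,1) → sorted (1,1,3): b_i ≤ i ∀i, a PF.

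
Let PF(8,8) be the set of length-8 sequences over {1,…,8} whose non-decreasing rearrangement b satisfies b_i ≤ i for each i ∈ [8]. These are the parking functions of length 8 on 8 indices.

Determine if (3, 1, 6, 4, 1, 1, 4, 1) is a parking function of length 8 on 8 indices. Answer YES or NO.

Rearranged: b = (1, 1, 1, 1, 3, 4, 4, 6).
  b_1=1 ≤ 1
  b_2=1 ≤ 2
  b_3=1 ≤ 3
  b_4=1 ≤ 4
  b_5=3 ≤ 5
  b_6=4 ≤ 6
  b_7=4 ≤ 7
  b_8=6 ≤ 8
All bounds hold ⇒ YES

YES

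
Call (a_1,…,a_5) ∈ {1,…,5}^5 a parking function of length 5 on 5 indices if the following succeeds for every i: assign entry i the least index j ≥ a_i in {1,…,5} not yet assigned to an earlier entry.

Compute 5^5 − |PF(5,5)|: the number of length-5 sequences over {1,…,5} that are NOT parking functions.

#PF = 1·6^4 = 1·1296 = 1296
Example (1,5,1,5,5) → sorted (1,1,5,5,5): b_3=5>3, not a PF.
Total 3125; non-PF = 3125−1296 = 1829

1829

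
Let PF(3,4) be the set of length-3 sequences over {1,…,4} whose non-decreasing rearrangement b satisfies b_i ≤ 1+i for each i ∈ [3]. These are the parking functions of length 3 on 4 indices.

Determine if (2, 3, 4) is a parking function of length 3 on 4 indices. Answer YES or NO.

Order a: b = (2, 3, 4).
  b_1=2 ≤ 2
  b_2=3 ≤ 3
  b_3=4 ≤ 4
All bounds hold ⇒ YES

YES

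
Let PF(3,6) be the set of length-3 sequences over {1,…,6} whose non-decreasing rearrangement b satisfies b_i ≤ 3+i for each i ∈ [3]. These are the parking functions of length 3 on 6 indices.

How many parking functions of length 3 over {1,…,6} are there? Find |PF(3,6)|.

196

#PF = 4·7^2 = 4·49 = 196
Example (2,6,3) → sorted (2,3,6): b_i ≤ 3+i ∀i, a PF.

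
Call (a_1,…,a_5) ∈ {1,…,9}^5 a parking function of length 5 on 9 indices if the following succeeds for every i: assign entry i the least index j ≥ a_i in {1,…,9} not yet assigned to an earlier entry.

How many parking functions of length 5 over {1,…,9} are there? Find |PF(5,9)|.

Count = (9−5+1)·(9+1)^(5−1) = 5 · 10000 = 50000 (Konheim–Weiss)
Check (5,2,2,7,8) → sorted (2,2,5,7,8): b_i ≤ 4+i ∀i, a PF.

50000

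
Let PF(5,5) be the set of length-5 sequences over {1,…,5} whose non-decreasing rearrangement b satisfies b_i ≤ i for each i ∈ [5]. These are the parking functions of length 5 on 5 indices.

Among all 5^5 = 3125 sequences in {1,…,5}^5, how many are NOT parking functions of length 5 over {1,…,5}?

|PF| = (5+1−5)·(5+1)^{5−1} = 1×1296 = 1296 [KW]
One tuple (2,4,5,3,2) → sorted (2,2,3,4,5): b_1=2>1, not a PF.
5^5 − 1296 = 3125 − 1296 = 1829

1829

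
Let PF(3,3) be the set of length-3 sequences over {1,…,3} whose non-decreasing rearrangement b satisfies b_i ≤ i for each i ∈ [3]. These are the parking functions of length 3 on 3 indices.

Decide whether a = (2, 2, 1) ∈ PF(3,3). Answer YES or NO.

Sorted: b = (1, 2, 2).
  b_1=1 ≤ 1
  b_2=2 ≤ 2
  b_3=2 ≤ 3
All bounds hold ⇒ YES

YES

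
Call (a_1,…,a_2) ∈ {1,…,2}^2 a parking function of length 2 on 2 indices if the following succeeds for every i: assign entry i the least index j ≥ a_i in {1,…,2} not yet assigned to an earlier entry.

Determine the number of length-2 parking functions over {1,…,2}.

|PF(2,2)| = 1·3^1 = 1×3 = 3
E.g. (1,2) → sorted (1,2): b_i ≤ i ∀i, a PF.

3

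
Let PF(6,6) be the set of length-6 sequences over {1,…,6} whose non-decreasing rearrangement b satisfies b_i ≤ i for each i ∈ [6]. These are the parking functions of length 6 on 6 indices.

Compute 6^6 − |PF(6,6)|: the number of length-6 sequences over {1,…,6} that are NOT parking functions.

|PF| = (6+1−6)·(6+1)^{6−1} = 1·16807 = 16807 (Konheim–Weiss)
E.g. (6,6,6,4,6,5) → sorted (4,5,6,6,6,6): b_1=4>1, not a PF.
So 46656 − 16807 = 29849 fail.

29849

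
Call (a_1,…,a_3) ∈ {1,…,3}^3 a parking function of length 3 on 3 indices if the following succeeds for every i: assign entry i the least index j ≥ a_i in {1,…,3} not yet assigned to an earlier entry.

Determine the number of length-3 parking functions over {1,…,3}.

16

Count = (3+1−3)·(3+1)^{3−1} = 1·16 = 16
One tuple (1,1,2) → sorted (1,1,2): b_i ≤ i ∀i, a PF.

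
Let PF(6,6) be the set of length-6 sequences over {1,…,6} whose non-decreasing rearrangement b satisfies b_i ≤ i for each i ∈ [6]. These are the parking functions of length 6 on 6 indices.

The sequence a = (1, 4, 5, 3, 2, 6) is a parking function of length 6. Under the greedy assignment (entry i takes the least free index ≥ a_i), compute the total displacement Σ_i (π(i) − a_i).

0

Σπ = 6·7/2 = 21 (π permutes [6]); Σa = 1+4+5+3+2+6 = 21; disp = 21−21 = 0.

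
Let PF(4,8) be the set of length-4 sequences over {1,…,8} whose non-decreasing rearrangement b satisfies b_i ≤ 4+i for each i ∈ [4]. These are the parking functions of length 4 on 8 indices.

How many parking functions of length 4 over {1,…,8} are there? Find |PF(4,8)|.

Count = (8−4+1)·(8+1)^(4−1) = 5·729 = 3645 [KW]
Check (5,1,6,7) → sorted (1,5,6,7): b_i ≤ 4+i ∀i, a PF.

3645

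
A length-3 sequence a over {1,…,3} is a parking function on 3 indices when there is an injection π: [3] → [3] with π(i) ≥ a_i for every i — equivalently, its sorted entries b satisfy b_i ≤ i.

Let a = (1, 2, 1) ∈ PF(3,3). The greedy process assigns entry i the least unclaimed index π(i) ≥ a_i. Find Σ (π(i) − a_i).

2

Σπ = 3·4/2 = 6 (π permutes [3]); Σa = 1+2+1 = 4; disp = 6−4 = 2.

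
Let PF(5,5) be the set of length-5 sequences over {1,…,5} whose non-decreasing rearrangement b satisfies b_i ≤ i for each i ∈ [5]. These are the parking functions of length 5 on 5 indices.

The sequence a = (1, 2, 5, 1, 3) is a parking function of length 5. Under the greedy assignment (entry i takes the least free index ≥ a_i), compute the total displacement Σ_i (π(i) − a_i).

3

Σπ(i) = 1+…+5 = 15; Σa = 1+2+5+1+3 = 12; disp = 15−12 = 3.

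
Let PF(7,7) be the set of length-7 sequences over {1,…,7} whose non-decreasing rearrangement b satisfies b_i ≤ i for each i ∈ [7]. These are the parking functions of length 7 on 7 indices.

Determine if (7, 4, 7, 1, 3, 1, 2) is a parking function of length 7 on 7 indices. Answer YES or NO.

Rearranged: b = (1, 1, 2, 3, 4, 7, 7).
  b_1=1 ≤ 1
  b_2=1 ≤ 2
  b_3=2 ≤ 3
  b_4=3 ≤ 4
  b_5=4 ≤ 5
  b_6=7 > 6
  fails at i=6 ⇒ NO

NO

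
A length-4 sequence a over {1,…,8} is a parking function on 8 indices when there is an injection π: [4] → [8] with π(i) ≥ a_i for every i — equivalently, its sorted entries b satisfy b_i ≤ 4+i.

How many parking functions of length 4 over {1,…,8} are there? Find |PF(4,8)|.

#PF = (9−4)·9^(4−1) = 5 · 729 = 3645
One tuple (1,8,1,5) → sorted (1,1,5,8): b_i ≤ 4+i ∀i, a PF.

3645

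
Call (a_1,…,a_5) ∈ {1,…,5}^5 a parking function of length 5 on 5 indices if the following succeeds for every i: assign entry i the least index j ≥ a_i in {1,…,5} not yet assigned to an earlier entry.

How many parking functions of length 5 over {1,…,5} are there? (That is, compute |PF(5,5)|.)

|PF| = (6−5)·6^(5−1) = 1·1296 = 1296 [KW]
Example (1,3,2,4,4) → sorted (1,2,3,4,4): b_i ≤ i ∀i, a PF.

1296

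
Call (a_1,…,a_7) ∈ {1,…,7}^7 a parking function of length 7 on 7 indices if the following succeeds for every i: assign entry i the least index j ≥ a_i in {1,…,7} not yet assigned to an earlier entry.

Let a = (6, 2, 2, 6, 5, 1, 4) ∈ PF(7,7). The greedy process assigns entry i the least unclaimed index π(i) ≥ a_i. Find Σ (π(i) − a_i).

Σπ = 28 ({1..7} each once); Σa = 6+2+2+6+5+1+4 = 26; disp = 28−26 = 2.

2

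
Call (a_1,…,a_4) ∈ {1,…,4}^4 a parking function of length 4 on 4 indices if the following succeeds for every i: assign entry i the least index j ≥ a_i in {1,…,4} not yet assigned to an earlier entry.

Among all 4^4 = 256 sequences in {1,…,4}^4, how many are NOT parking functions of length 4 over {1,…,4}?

Count = (5−4)·5^(4−1) = 1·125 = 125 [KW]
E.g. (4,4,1,4) → sorted (1,4,4,4): b_2=4>2, not a PF.
So 256 − 125 = 131 fail.

131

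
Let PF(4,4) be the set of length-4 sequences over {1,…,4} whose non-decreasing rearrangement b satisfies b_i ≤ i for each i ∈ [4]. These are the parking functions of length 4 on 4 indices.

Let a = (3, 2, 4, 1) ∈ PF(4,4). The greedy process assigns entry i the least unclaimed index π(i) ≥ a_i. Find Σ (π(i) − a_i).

0

Σπ = 10 ({1..4} each once); Σa = 3+2+4+1 = 10; disp = 10−10 = 0.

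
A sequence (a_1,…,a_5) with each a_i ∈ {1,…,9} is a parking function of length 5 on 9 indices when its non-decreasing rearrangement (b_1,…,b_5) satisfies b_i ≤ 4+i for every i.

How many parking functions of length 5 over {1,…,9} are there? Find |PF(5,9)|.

50000

|PF| = 5·10^4 = 5·10000 = 50000 (Pollak)
One tuple (3,4,2,2,5) → sorted (2,2,3,4,5): b_i ≤ 4+i ∀i, a PF.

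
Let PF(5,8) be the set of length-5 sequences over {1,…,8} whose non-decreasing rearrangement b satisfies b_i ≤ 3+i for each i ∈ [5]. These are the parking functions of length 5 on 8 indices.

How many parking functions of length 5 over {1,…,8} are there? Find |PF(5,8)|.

|PF| = (8+1−5)·(8+1)^{5−1} = 4×6561 = 26244 [KW]
Example (2,5,4,1,7) → sorted (1,2,4,5,7): b_i ≤ 3+i ∀i, a PF.

26244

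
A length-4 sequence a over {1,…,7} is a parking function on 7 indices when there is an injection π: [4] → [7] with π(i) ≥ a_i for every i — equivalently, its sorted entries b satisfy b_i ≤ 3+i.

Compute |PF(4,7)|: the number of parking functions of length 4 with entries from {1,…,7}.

2048

Count = (7−4+1)·(7+1)^(4−1) = 4·512 = 2048 (Pollak)
One tuple (7,4,1,2) → sorted (1,2,4,7): b_i ≤ 3+i ∀i, a PF.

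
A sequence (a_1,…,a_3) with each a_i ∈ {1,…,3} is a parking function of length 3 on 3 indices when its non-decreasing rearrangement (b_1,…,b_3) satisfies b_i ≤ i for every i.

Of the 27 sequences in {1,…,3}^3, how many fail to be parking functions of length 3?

|PF| = (4−3)·4^(3−1) = 1×16 = 16 [KW]
Check (1,3,3) → sorted (1,3,3): b_2=3>2, not a PF.
3^3 − 16 = 27 − 16 = 11

11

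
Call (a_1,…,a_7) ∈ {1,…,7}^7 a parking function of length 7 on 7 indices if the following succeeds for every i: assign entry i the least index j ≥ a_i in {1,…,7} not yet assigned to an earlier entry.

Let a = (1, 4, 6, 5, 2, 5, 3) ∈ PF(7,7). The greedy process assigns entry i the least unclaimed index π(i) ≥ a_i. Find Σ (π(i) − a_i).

Σπ = 28 ({1..7} each once); Σa = 1+4+6+5+2+5+3 = 26; disp = 28−26 = 2.

2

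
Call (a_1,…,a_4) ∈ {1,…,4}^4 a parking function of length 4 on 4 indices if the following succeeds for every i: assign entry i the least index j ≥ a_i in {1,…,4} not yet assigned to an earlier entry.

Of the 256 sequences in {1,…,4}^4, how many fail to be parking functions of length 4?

|PF| = (5−4)·5^(4−1) = 1 · 125 = 125 [KW]
One tuple (4,2,2,4) → sorted (2,2,4,4): b_1=2>1, not a PF.
4^4 − 125 = 256 − 125 = 131

131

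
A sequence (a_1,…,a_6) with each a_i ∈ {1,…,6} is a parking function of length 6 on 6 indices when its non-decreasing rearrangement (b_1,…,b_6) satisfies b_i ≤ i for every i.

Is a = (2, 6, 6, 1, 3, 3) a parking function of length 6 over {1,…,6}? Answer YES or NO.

Sorted: b = (1, 2, 3, 3, 6, 6).
  b_1=1 ≤ 1
  b_2=2 ≤ 2
  b_3=3 ≤ 3
  b_4=3 ≤ 4
  b_5=6 > 5
  fails at i=5 ⇒ NO

NO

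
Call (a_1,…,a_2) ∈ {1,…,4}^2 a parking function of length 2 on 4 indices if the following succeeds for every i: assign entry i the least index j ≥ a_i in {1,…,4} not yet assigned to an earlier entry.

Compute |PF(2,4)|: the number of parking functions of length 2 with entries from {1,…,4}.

15

Count = 3·5^1 = 3·5 = 15
One tuple (4,3) → sorted (3,4): b_i ≤ 2+i ∀i, a PF.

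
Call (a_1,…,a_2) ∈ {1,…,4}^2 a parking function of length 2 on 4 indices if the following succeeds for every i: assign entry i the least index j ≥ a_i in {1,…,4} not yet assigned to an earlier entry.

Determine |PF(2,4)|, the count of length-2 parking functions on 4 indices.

15

#PF = (4−2+1)·(4+1)^(2−1) = 3 · 5 = 15 (Pollak)
One tuple (2,3) → sorted (2,3): b_i ≤ 2+i ∀i, a PF.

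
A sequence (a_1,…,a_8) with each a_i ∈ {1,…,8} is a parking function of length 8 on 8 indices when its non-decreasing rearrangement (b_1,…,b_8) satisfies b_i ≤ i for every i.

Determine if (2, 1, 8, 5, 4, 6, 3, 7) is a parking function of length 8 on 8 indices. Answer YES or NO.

Order a: b = (1, 2, 3, 4, 5, 6, 7, 8).
  b_1=1 ≤ 1
  b_2=2 ≤ 2
  b_3=3 ≤ 3
  b_4=4 ≤ 4
  b_5=5 ≤ 5
  b_6=6 ≤ 6
  b_7=7 ≤ 7
  b_8=8 ≤ 8
All bounds hold ⇒ YES

YES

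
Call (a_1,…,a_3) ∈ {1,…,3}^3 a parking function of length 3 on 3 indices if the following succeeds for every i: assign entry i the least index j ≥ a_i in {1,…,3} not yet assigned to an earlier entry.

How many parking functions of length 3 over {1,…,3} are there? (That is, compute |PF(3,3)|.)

16

Count = (3−3+1)·(3+1)^(3−1) = 1·16 = 16 [KW]
Check (2,1,3) → sorted (1,2,3): b_i ≤ i ∀i, a PF.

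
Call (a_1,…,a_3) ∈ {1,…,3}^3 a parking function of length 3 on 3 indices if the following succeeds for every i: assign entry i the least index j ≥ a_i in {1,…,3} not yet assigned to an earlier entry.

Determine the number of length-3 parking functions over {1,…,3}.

16

|PF(3,3)| = (3+1−3)·(3+1)^{3−1} = 1×16 = 16
Check (3,1,2) → sorted (1,2,3): b_i ≤ i ∀i, a PF.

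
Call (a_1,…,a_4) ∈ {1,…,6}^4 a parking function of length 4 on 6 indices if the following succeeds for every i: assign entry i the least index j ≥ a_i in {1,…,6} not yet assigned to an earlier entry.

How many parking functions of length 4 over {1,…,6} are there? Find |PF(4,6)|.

1029

|PF(4,6)| = (6+1−4)·(6+1)^{4−1} = 3 · 343 = 1029
Example (4,4,2,4) → sorted (2,4,4,4): b_i ≤ 2+i ∀i, a PF.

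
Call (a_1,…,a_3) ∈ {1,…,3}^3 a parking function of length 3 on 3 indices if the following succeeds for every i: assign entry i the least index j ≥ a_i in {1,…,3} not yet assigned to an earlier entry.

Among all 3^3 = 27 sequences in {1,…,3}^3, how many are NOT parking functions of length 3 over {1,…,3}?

11

#PF = 1·4^2 = 1 · 16 = 16 [KW]
E.g. (3,2,2) → sorted (2,2,3): b_1=2>1, not a PF.
3^3 − 16 = 27 − 16 = 11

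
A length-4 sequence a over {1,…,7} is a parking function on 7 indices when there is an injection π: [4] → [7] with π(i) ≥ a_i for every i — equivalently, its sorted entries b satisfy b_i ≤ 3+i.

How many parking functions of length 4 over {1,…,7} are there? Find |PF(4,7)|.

Count = (8−4)·8^(4−1) = 4·512 = 2048
One tuple (6,4,1,5) → sorted (1,4,5,6): b_i ≤ 3+i ∀i, a PF.

2048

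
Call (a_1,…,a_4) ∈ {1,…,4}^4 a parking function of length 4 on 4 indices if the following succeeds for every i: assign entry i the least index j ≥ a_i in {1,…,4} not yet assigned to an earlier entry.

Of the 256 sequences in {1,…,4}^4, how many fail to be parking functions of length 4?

131

#PF = (4−4+1)·(4+1)^(4−1) = 1×125 = 125 (Pollak)
Check (4,4,4,2) → sorted (2,4,4,4): b_1=2>1, not a PF.
So 256 − 125 = 131 fail.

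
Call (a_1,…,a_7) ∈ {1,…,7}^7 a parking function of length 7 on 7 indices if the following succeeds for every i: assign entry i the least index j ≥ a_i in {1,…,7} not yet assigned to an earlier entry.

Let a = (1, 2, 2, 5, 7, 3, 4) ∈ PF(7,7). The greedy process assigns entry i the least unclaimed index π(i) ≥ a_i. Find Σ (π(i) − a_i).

Σπ(i) = 1+…+7 = 28; Σa = 1+2+2+5+7+3+4 = 24; disp = 28−24 = 4.

4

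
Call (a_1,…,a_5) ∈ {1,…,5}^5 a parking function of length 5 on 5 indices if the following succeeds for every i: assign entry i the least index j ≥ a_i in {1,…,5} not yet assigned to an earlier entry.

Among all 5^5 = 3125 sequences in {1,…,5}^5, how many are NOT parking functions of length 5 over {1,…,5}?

#PF = (5−5+1)·(5+1)^(5−1) = 1·1296 = 1296
Check (3,3,4,2,2) → sorted (2,2,3,3,4): b_1=2>1, not a PF.
Total 3125; non-PF = 3125−1296 = 1829

1829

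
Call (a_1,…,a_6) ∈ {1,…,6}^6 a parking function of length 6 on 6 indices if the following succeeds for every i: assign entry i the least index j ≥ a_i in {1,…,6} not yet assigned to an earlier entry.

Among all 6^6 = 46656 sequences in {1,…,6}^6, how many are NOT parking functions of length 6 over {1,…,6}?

29849

|PF(6,6)| = 1·7^5 = 1×16807 = 16807
Example (5,5,3,6,4,4) → sorted (3,4,4,5,5,6): b_1=3>1, not a PF.
So 46656 − 16807 = 29849 fail.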